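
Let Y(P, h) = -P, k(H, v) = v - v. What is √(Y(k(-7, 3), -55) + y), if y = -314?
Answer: I*√314 ≈ 17.72*I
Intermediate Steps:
k(H, v) = 0
√(Y(k(-7, 3), -55) + y) = √(-1*0 - 314) = √(0 - 314) = √(-314) = I*√314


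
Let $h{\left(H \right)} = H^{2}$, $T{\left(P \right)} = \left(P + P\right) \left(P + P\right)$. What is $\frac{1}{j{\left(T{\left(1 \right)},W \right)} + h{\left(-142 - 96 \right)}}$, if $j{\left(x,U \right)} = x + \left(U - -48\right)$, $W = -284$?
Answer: $\frac{1}{56412} \approx 1.7727 \cdot 10^{-5}$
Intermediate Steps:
$T{\left(P \right)} = 4 P^{2}$ ($T{\left(P \right)} = 2 P 2 P = 4 P^{2}$)
$j{\left(x,U \right)} = 48 + U + x$ ($j{\left(x,U \right)} = x + \left(U + 48\right) = x + \left(48 + U\right) = 48 + U + x$)
$\frac{1}{j{\left(T{\left(1 \right)},W \right)} + h{\left(-142 - 96 \right)}} = \frac{1}{\left(48 - 284 + 4 \cdot 1^{2}\right) + \left(-142 - 96\right)^{2}} = \frac{1}{\left(48 - 284 + 4 \cdot 1\right) + \left(-238\right)^{2}} = \frac{1}{\left(48 - 284 + 4\right) + 56644} = \frac{1}{-232 + 56644} = \frac{1}{56412}$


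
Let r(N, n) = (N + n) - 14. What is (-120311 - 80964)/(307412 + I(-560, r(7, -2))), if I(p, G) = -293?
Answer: -201275/307119 ≈ -0.65536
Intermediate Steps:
r(N, n) = -14 + N + n
(-120311 - 80964)/(307412 + I(-560, r(7, -2))) = (-120311 - 80964)/(307412 - 293) = -201275/307119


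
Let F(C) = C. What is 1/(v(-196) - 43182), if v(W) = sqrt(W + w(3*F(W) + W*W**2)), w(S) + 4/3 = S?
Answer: -64773/2808323168 - I*sqrt(16943223)/2808323168 ≈ -2.3065e-5 - 1.4657e-6*I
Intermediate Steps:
w(S) = -4/3 + S
v(W) = sqrt(-4/3 + W**3 + 4*W) (v(W) = sqrt(W + (-4/3 + (3*W + W*W**2))) = sqrt(W + (-4/3 + (3*W + W**3))) = sqrt(W + (-4/3 + (W**3 + 3*W))) = sqrt(W + (-4/3 + W**3 + 3*W)) = sqrt(-4/3 + W**3 + 4*W))
1/(v(-196) - 43182) = 1/(sqrt(-12 + 9*(-196)**3 + 36*(-196))/3 - 43182) = 1/(sqrt(-12 + 9*(-7529536) - 7056)/3 - 43182) = 1/(sqrt(-12 - 67765824 - 7056)/3 - 43182) = 1/(sqrt(-67772892)/3 - 43182) = 1/((2*I*sqrt(16943223))/3 - 43182) = 1/(2*I*sqrt(16943223)/3 - 43182) = 1/(-43182 + 2*I*sqrt(16943223)/3)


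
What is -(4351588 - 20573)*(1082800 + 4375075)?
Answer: -23638138493125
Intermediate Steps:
-(4351588 - 20573)*(1082800 + 4375075) = -4331015*5457875 = -1*23638138493125 = -23638138493125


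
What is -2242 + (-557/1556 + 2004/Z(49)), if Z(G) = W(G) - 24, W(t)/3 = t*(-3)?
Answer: -541851303/241180 ≈ -2246.7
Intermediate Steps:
W(t) = -9*t (W(t) = 3*(t*(-3)) = 3*(-3*t) = -9*t)
Z(G) = -24 - 9*G (Z(G) = -9*G - 24 = -24 - 9*G)
-2242 + (-557/1556 + 2004/Z(49)) = -2242 + (-557/1556 + 2004/(-24 - 9*49)) = -2242 + (-557*1/1556 + 2004/(-24 - 441)) = -2242 + (-557/1556 + 2004/(-465)) = -2242 + (-557/1556 + 2004*(-1/465)) = -2242 + (-557/1556 - 668/155) = -2242 - 1125743/241180 = -541851303/241180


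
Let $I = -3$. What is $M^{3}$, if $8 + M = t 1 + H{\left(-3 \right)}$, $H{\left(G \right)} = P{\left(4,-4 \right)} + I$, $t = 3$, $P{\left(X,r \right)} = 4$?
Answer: $-64$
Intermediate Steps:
$H{\left(G \right)} = 1$ ($H{\left(G \right)} = 4 - 3 = 1$)
$M = -4$ ($M = -8 + \left(3 \cdot 1 + 1\right) = -8 + \left(3 + 1\right) = -8 + 4 = -4$)
$M^{3} = \left(-4\right)^{3} = -64$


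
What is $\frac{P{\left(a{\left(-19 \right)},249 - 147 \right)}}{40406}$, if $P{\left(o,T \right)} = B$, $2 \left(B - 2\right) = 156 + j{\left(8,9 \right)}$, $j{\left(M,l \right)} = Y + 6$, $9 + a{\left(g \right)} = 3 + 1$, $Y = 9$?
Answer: $\frac{175}{80812} \approx 0.0021655$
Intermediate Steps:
$a{\left(g \right)} = -5$ ($a{\left(g \right)} = -9 + \left(3 + 1\right) = -9 + 4 = -5$)
$j{\left(M,l \right)} = 15$ ($j{\left(M,l \right)} = 9 + 6 = 15$)
$B = \frac{175}{2}$ ($B = 2 + \frac{156 + 15}{2} = 2 + \frac{1}{2} \cdot 171 = 2 + \frac{171}{2} = \frac{175}{2} \approx 87.5$)
$P{\left(o,T \right)} = \frac{175}{2}$
$\frac{P{\left(a{\left(-19 \right)},249 - 147 \right)}}{40406} = \frac{175}{2 \cdot 40406} = \frac{175}{2} \cdot \frac{1}{40406} = \frac{175}{80812}$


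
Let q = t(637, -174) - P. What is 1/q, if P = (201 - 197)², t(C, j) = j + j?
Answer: -1/364 ≈ -0.0027473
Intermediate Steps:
t(C, j) = 2*j
P = 16 (P = 4² = 16)
q = -364 (q = 2*(-174) - 1*16 = -348 - 16 = -364)
1/q = 1/(-364) = -1/364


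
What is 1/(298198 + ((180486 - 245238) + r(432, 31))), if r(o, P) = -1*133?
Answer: 1/233313 ≈ 4.2861e-6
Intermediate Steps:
r(o, P) = -133
1/(298198 + ((180486 - 245238) + r(432, 31))) = 1/(298198 + ((180486 - 245238) - 133)) = 1/(298198 + (-64752 - 133)) = 1/(298198 - 64885) = 1/233313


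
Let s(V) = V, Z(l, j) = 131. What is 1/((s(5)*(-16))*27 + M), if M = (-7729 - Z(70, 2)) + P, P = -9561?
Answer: -1/19581 ≈ -5.1070e-5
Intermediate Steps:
M = -17421 (M = (-7729 - 1*131) - 9561 = (-7729 - 131) - 9561 = -7860 - 9561 = -17421)
1/((s(5)*(-16))*27 + M) = 1/((5*(-16))*27 - 17421) = 1/(-80*27 - 17421) = 1/(-2160 - 17421) = 1/(-19581) = -1/19581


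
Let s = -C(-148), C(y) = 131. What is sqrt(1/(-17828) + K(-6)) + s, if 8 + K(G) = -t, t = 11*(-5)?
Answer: -131 + sqrt(3734587155)/8914 ≈ -124.14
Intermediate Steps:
s = -131 (s = -1*131 = -131)
t = -55
K(G) = 47 (K(G) = -8 - 1*(-55) = -8 + 55 = 47)
sqrt(1/(-17828) + K(-6)) + s = sqrt(1/(-17828) + 47) - 131 = sqrt(-1/17828 + 47) - 131 = sqrt(837915/17828) - 131 = sqrt(3734587155)/8914 - 131 = -131 + sqrt(3734587155)/8914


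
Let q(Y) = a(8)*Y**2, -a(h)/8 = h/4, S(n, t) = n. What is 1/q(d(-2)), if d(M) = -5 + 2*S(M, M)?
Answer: -1/1296 ≈ -0.00077160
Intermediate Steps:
a(h) = -2*h (a(h) = -8*h/4 = -2*h)
d(M) = -5 + 2*M
q(Y) = -16*Y**2 (q(Y) = (-2*8)*Y**2 = -16*Y**2)
1/q(d(-2)) = 1/(-16*(-5 + 2*(-2))**2) = 1/(-16*(-5 - 4)**2) = 1/(-16*(-9)**2) = 1/(-16*81) = 1/(-1296) = -1/1296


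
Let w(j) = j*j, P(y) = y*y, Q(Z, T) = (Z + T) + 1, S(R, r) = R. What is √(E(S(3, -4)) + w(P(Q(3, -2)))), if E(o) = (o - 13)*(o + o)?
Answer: 2*I*√11 ≈ 6.6332*I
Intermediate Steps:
Q(Z, T) = 1 + T + Z (Q(Z, T) = (T + Z) + 1 = 1 + T + Z)
E(o) = 2*o*(-13 + o) (E(o) = (-13 + o)*(2*o) = 2*o*(-13 + o))
P(y) = y²
w(j) = j²
√(E(S(3, -4)) + w(P(Q(3, -2)))) = √(2*3*(-13 + 3) + ((1 - 2 + 3)²)²) = √(2*3*(-10) + (2²)²) = √(-60 + 4²) = √(-60 + 16) = √(-44) = 2*I*√11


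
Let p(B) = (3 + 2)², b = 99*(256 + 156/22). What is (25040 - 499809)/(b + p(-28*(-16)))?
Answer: -474769/26071 ≈ -18.211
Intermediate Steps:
b = 26046 (b = 99*(256 + 156*(1/22)) = 99*(256 + 78/11) = 99*(2894/11) = 26046)
p(B) = 25 (p(B) = 5² = 25)
(25040 - 499809)/(b + p(-28*(-16))) = (25040 - 499809)/(26046 + 25) = -474769/26071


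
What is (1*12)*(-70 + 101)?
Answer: 372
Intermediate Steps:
(1*12)*(-70 + 101) = 12*31 = 372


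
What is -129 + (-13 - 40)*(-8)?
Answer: 295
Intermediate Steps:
-129 + (-13 - 40)*(-8) = -129 - 53*(-8) = -129 + 424 = 295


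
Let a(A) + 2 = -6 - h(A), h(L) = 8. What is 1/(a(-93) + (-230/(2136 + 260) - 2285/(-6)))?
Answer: 1797/655433 ≈ 0.0027417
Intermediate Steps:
a(A) = -16 (a(A) = -2 + (-6 - 1*8) = -2 + (-6 - 8) = -2 - 14 = -16)
1/(a(-93) + (-230/(2136 + 260) - 2285/(-6))) = 1/(-16 + (-230/(2136 + 260) - 2285/(-6))) = 1/(-16 + (-230/2396 - 2285*(-⅙))) = 1/(-16 + (-230*1/2396 + 2285/6)) = 1/(-16 + (-115/1198 + 2285/6)) = 1/(-16 + 684185/1797) = 1/(655433/1797) = 1797/655433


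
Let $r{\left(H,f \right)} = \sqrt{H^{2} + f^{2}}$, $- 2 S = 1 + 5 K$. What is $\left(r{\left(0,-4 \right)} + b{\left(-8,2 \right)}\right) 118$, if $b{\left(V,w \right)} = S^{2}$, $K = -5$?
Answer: $17464$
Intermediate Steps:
$S = 12$ ($S = - \frac{1 + 5 \left(-5\right)}{2} = - \frac{1 - 25}{2} = \left(- \frac{1}{2}\right) \left(-24\right) = 12$)
$b{\left(V,w \right)} = 144$ ($b{\left(V,w \right)} = 12^{2} = 144$)
$\left(r{\left(0,-4 \right)} + b{\left(-8,2 \right)}\right) 118 = \left(\sqrt{0^{2} + \left(-4\right)^{2}} + 144\right) 118 = \left(\sqrt{0 + 16} + 144\right) 118 = \left(\sqrt{16} + 144\right) 118 = \left(4 + 144\right) 118 = 148 \cdot 118 = 17464$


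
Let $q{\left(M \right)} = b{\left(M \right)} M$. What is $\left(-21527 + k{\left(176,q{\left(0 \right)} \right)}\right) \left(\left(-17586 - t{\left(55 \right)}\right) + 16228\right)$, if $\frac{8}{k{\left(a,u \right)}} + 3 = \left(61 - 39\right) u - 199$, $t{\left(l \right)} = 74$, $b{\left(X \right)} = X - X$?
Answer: $\frac{3113498792}{101} \approx 3.0827 \cdot 10^{7}$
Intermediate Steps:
$b{\left(X \right)} = 0$
$q{\left(M \right)} = 0$ ($q{\left(M \right)} = 0 M = 0$)
$k{\left(a,u \right)} = \frac{8}{-202 + 22 u}$ ($k{\left(a,u \right)} = \frac{8}{-3 + \left(\left(61 - 39\right) u - 199\right)} = \frac{8}{-3 + \left(22 u - 199\right)} = \frac{8}{-3 + \left(-199 + 22 u\right)} = \frac{8}{-202 + 22 u}$)
$\left(-21527 + k{\left(176,q{\left(0 \right)} \right)}\right) \left(\left(-17586 - t{\left(55 \right)}\right) + 16228\right) = \left(-21527 + \frac{4}{-101 + 11 \cdot 0}\right) \left(\left(-17586 - 74\right) + 16228\right) = \left(-21527 + \frac{4}{-101 + 0}\right) \left(\left(-17586 - 74\right) + 16228\right) = \left(-21527 + \frac{4}{-101}\right) \left(-17660 + 16228\right) = \left(-21527 + 4 \left(- \frac{1}{101}\right)\right) \left(-1432\right) = \left(-21527 - \frac{4}{101}\right) \left(-1432\right) = \left(- \frac{2174231}{101}\right) \left(-1432\right) = \frac{3113498792}{101}$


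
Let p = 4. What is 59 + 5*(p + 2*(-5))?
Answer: 29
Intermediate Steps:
59 + 5*(p + 2*(-5)) = 59 + 5*(4 + 2*(-5)) = 59 + 5*(4 - 10) = 59 + 5*(-6) = 59 - 30 = 29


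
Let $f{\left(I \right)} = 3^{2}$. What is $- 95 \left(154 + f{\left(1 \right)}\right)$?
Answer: $-15485$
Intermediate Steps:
$f{\left(I \right)} = 9$
$- 95 \left(154 + f{\left(1 \right)}\right) = - 95 \left(154 + 9\right) = \left(-95\right) 163 = -15485$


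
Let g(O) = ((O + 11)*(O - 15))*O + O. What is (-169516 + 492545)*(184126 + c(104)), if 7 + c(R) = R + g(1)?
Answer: 59455425624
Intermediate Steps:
g(O) = O + O*(-15 + O)*(11 + O) (g(O) = ((11 + O)*(-15 + O))*O + O = ((-15 + O)*(11 + O))*O + O = O*(-15 + O)*(11 + O) + O = O + O*(-15 + O)*(11 + O))
c(R) = -174 + R (c(R) = -7 + (R + 1*(-164 + 1² - 4*1)) = -7 + (R + 1*(-164 + 1 - 4)) = -7 + (R + 1*(-167)) = -7 + (R - 167) = -7 + (-167 + R) = -174 + R)
(-169516 + 492545)*(184126 + c(104)) = (-169516 + 492545)*(184126 + (-174 + 104)) = 323029*(184126 - 70) = 323029*184056 = 59455425624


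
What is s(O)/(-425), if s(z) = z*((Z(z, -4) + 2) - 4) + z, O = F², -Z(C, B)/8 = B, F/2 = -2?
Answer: -496/425 ≈ -1.1671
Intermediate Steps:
F = -4 (F = 2*(-2) = -4)
Z(C, B) = -8*B
O = 16 (O = (-4)² = 16)
s(z) = 31*z (s(z) = z*((-8*(-4) + 2) - 4) + z = z*((32 + 2) - 4) + z = z*(34 - 4) + z = z*30 + z = 30*z + z = 31*z)
s(O)/(-425) = (31*16)/(-425) = 496*(-1/425) = -496/425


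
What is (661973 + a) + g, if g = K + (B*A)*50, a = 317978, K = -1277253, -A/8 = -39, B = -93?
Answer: -1748102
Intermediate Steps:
A = 312 (A = -8*(-39) = 312)
g = -2728053 (g = -1277253 - 93*312*50 = -1277253 - 29016*50 = -1277253 - 1450800 = -2728053)
(661973 + a) + g = (661973 + 317978) - 2728053 = 979951 - 2728053 = -1748102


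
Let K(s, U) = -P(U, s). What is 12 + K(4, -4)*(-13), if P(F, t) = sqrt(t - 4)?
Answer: 12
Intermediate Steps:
P(F, t) = sqrt(-4 + t)
K(s, U) = -sqrt(-4 + s)
12 + K(4, -4)*(-13) = 12 - sqrt(-4 + 4)*(-13) = 12 - sqrt(0)*(-13) = 12 - 1*0*(-13) = 12 + 0*(-13) = 12 + 0 = 12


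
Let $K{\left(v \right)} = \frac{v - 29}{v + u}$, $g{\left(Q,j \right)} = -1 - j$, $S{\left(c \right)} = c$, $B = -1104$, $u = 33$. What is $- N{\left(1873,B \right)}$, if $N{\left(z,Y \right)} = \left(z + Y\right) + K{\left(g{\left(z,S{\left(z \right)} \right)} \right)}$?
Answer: $- \frac{1417632}{1841} \approx -770.03$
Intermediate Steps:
$K{\left(v \right)} = \frac{-29 + v}{33 + v}$ ($K{\left(v \right)} = \frac{v - 29}{v + 33} = \frac{-29 + v}{33 + v}$)
$N{\left(z,Y \right)} = Y + z + \frac{-30 - z}{32 - z}$ ($N{\left(z,Y \right)} = \left(z + Y\right) + \frac{-29 - \left(1 + z\right)}{33 - \left(1 + z\right)} = \left(Y + z\right) + \frac{-30 - z}{32 - z} = Y + z + \frac{-30 - z}{32 - z}$)
$- N{\left(1873,B \right)} = - \frac{30 + 1873 + \left(-32 + 1873\right) \left(-1104 + 1873\right)}{-32 + 1873} = - \frac{30 + 1873 + 1841 \cdot 769}{1841} = - \frac{30 + 1873 + 1415729}{1841} = - \frac{1417632}{1841}$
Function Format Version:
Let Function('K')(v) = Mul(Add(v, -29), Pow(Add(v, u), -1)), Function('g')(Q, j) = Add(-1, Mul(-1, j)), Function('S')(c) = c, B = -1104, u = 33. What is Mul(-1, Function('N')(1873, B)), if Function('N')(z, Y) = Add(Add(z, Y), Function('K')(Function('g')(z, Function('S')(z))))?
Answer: Rational(-1417632, 1841) ≈ -770.03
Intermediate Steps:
Function('K')(v) = Mul(Pow(Add(33, v), -1), Add(-29, v)) (Function('K')(v) = Mul(Add(v, -29), Pow(Add(v, 33), -1)) = Mul(Add(-29, v), Pow(Add(33, v), -1)) = Mul(Pow(Add(33, v), -1), Add(-29, v)))
Function('N')(z, Y) = Add(Y, z, Mul(Pow(Add(32, Mul(-1, z)), -1), Add(-30, Mul(-1, z)))) (Function('N')(z, Y) = Add(Add(z, Y), Mul(Pow(Add(33, Add(-1, Mul(-1, z))), -1), Add(-29, Add(-1, Mul(-1, z))))) = Add(Add(Y, z), Mul(Pow(Add(32, Mul(-1, z)), -1), Add(-30, Mul(-1, z)))) = Add(Y, z, Mul(Pow(Add(32, Mul(-1, z)), -1), Add(-30, Mul(-1, z)))))
Mul(-1, Function('N')(1873, B)) = Mul(-1, Mul(Pow(Add(-32, 1873), -1), Add(30, 1873, Mul(Add(-32, 1873), Add(-1104, 1873))))) = Mul(-1, Mul(Pow(1841, -1), Add(30, 1873, Mul(1841, 769)))) = Mul(-1, Mul(Rational(1, 1841), Add(30, 1873, 1415729))) = Mul(-1, Mul(Rational(1, 1841), 1417632)) = Mul(-1, Rational(1417632, 1841)) = Rational(-1417632, 1841)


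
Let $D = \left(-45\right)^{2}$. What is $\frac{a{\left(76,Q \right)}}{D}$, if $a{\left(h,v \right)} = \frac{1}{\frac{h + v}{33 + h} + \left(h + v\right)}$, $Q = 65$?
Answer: $\frac{109}{31407750} \approx 3.4705 \cdot 10^{-6}$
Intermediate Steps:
$D = 2025$
$a{\left(h,v \right)} = \frac{1}{h + v + \frac{h + v}{33 + h}}$ ($a{\left(h,v \right)} = \frac{1}{\frac{h + v}{33 + h} + \left(h + v\right)} = \frac{1}{h + v + \frac{h + v}{33 + h}}$)
$\frac{a{\left(76,Q \right)}}{D} = \frac{\frac{1}{76^{2} + 34 \cdot 76 + 34 \cdot 65 + 76 \cdot 65} \left(33 + 76\right)}{2025} = \frac{1}{5776 + 2584 + 2210 + 4940} \cdot 109 \cdot \frac{1}{2025} = \frac{1}{15510} \cdot 109 \cdot \frac{1}{2025} = \frac{109}{15510} \cdot \frac{1}{2025} = \frac{109}{31407750}$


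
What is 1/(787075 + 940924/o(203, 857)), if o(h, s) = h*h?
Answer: 41209/32435514599 ≈ 1.2705e-6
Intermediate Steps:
o(h, s) = h²
1/(787075 + 940924/o(203, 857)) = 1/(787075 + 940924/(203²)) = 1/(787075 + 940924/41209) = 1/(32435514599/41209) = 41209/32435514599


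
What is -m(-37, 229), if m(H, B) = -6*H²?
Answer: 8214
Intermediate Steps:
-m(-37, 229) = -(-6)*(-37)² = -(-6)*1369 = -1*(-8214) = 8214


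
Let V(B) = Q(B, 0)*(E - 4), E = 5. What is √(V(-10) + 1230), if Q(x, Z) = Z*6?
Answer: √1230 ≈ 35.071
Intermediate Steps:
Q(x, Z) = 6*Z
V(B) = 0 (V(B) = (6*0)*(5 - 4) = 0*1 = 0)
√(V(-10) + 1230) = √(0 + 1230) = √1230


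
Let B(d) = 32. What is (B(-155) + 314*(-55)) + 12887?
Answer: -4351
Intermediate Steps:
(B(-155) + 314*(-55)) + 12887 = (32 + 314*(-55)) + 12887 = (32 - 17270) + 12887 = -17238 + 12887 = -4351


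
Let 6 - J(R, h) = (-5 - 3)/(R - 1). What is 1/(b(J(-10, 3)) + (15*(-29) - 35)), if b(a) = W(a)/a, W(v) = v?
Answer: -1/469 ≈ -0.0021322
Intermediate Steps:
J(R, h) = 6 + 8/(-1 + R) (J(R, h) = 6 - (-5 - 3)/(R - 1) = 6 - (-8)/(-1 + R) = 6 + 8/(-1 + R))
b(a) = 1 (b(a) = a/a = 1)
1/(b(J(-10, 3)) + (15*(-29) - 35)) = 1/(1 + (15*(-29) - 35)) = 1/(1 + (-435 - 35)) = 1/(1 - 470) = 1/(-469) = -1/469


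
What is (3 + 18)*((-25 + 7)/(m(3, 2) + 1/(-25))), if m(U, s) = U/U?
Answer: -1575/4 ≈ -393.75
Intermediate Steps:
m(U, s) = 1
(3 + 18)*((-25 + 7)/(m(3, 2) + 1/(-25))) = (3 + 18)*((-25 + 7)/(1 + 1/(-25))) = 21*(-18/(1 - 1/25)) = 21*(-18/24/25) = 21*(-18*25/24) = 21*(-75/4) = -1575/4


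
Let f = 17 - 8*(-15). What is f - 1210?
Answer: -1073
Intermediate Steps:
f = 137 (f = 17 + 120 = 137)
f - 1210 = 137 - 1210 = -1073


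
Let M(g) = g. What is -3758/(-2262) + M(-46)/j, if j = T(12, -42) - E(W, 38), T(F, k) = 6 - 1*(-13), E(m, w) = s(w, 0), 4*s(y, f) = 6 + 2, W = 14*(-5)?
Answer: -20083/19227 ≈ -1.0445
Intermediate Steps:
W = -70
s(y, f) = 2 (s(y, f) = (6 + 2)/4 = (¼)*8 = 2)
E(m, w) = 2
T(F, k) = 19 (T(F, k) = 6 + 13 = 19)
j = 17 (j = 19 - 1*2 = 19 - 2 = 17)
-3758/(-2262) + M(-46)/j = -3758/(-2262) - 46/17 = -3758*(-1/2262) - 46*1/17 = 1879/1131 - 46/17 = -20083/19227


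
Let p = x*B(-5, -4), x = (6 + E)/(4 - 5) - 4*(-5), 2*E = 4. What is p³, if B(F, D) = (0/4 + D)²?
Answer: 7077888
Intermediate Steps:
E = 2 (E = (½)*4 = 2)
B(F, D) = D² (B(F, D) = (0*(¼) + D)² = (0 + D)² = D²)
x = 12 (x = (6 + 2)/(4 - 5) - 4*(-5) = 8/(-1) + 20 = 8*(-1) + 20 = -8 + 20 = 12)
p = 192 (p = 12*(-4)² = 12*16 = 192)
p³ = 192³ = 7077888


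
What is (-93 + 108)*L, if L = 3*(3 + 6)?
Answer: 405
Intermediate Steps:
L = 27 (L = 3*9 = 27)
(-93 + 108)*L = (-93 + 108)*27 = 15*27 = 405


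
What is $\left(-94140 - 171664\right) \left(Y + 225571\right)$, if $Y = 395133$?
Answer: $-164985606016$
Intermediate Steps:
$\left(-94140 - 171664\right) \left(Y + 225571\right) = \left(-94140 - 171664\right) \left(395133 + 225571\right) = \left(-265804\right) 620704 = -164985606016$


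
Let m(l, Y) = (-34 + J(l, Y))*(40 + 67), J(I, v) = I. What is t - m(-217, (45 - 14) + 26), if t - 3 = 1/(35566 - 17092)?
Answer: 496211641/18474 ≈ 26860.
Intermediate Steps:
m(l, Y) = -3638 + 107*l (m(l, Y) = (-34 + l)*(40 + 67) = (-34 + l)*107 = -3638 + 107*l)
t = 55423/18474 (t = 3 + 1/(35566 - 17092) = 3 + 1/18474 = 55423/18474 ≈ 3.0001)
t - m(-217, (45 - 14) + 26) = 55423/18474 - (-3638 + 107*(-217)) = 55423/18474 - (-3638 - 23219) = 55423/18474 - 1*(-26857) = 55423/18474 + 26857 = 496211641/18474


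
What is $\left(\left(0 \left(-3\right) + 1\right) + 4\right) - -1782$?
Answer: $1787$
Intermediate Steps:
$\left(\left(0 \left(-3\right) + 1\right) + 4\right) - -1782 = \left(\left(0 + 1\right) + 4\right) + 1782 = \left(1 + 4\right) + 1782 = 5 + 1782 = 1787$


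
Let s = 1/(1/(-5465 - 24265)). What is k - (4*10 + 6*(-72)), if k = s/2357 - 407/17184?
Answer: 15365214077/40502688 ≈ 379.36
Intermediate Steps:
s = -29730 (s = 1/(1/(-29730)) = 1/(-1/29730) = -29730)
k = -511839619/40502688 (k = -29730/2357 - 407/17184 = -511839619/40502688 ≈ -12.637)
k - (4*10 + 6*(-72)) = -511839619/40502688 - (4*10 + 6*(-72)) = -511839619/40502688 - (40 - 432) = -511839619/40502688 - 1*(-392) = -511839619/40502688 + 392 = 15365214077/40502688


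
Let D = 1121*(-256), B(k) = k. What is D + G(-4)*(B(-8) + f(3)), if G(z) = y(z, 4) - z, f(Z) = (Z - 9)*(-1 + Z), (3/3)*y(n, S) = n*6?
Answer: -286576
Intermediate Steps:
y(n, S) = 6*n (y(n, S) = n*6 = 6*n)
f(Z) = (-1 + Z)*(-9 + Z) (f(Z) = (-9 + Z)*(-1 + Z) = (-1 + Z)*(-9 + Z))
G(z) = 5*z (G(z) = 6*z - z = 5*z)
D = -286976
D + G(-4)*(B(-8) + f(3)) = -286976 + (5*(-4))*(-8 + (9 + 3² - 10*3)) = -286976 - 20*(-8 + (9 + 9 - 30)) = -286976 - 20*(-8 - 12) = -286976 - 20*(-20) = -286976 + 400 = -286576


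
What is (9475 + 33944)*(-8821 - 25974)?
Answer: -1510764105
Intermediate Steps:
(9475 + 33944)*(-8821 - 25974) = 43419*(-34795) = -1510764105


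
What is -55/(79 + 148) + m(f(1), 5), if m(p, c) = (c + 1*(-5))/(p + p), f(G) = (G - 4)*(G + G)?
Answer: -55/227 ≈ -0.24229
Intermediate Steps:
f(G) = 2*G*(-4 + G) (f(G) = (-4 + G)*(2*G) = 2*G*(-4 + G))
m(p, c) = (-5 + c)/(2*p) (m(p, c) = (c - 5)/((2*p)) = (-5 + c)*(1/(2*p)) = (-5 + c)/(2*p))
-55/(79 + 148) + m(f(1), 5) = -55/(79 + 148) + (-5 + 5)/(2*((2*1*(-4 + 1)))) = -55/227 + (½)*0/(2*1*(-3)) = -55*1/227 + (½)*0/(-6) = -55/227 + (½)*(-⅙)*0 = -55/227 + 0 = -55/227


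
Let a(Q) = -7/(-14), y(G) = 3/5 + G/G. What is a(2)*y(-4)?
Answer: ⅘ ≈ 0.80000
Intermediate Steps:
y(G) = 8/5 (y(G) = 3*(⅕) + 1 = ⅗ + 1 = 8/5)
a(Q) = ½ (a(Q) = -7*(-1/14) = ½)
a(2)*y(-4) = (½)*(8/5) = ⅘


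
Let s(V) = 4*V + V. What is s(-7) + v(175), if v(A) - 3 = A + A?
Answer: 318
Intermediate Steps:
v(A) = 3 + 2*A (v(A) = 3 + (A + A) = 3 + 2*A)
s(V) = 5*V
s(-7) + v(175) = 5*(-7) + (3 + 2*175) = -35 + (3 + 350) = -35 + 353 = 318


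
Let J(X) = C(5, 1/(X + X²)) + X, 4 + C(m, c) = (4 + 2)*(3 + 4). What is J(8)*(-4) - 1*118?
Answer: -302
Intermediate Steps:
C(m, c) = 38 (C(m, c) = -4 + (4 + 2)*(3 + 4) = -4 + 6*7 = -4 + 42 = 38)
J(X) = 38 + X
J(8)*(-4) - 1*118 = (38 + 8)*(-4) - 1*118 = 46*(-4) - 118 = -184 - 118 = -302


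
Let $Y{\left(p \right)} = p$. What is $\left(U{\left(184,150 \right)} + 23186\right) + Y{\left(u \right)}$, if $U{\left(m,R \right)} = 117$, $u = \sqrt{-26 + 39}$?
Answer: $23303 + \sqrt{13} \approx 23307.0$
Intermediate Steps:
$u = \sqrt{13} \approx 3.6056$
$\left(U{\left(184,150 \right)} + 23186\right) + Y{\left(u \right)} = \left(117 + 23186\right) + \sqrt{13} = 23303 + \sqrt{13}$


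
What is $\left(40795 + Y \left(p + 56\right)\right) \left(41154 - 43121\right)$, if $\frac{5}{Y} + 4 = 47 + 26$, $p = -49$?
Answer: $- \frac{5536888630}{69} \approx -8.0245 \cdot 10^{7}$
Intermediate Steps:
$Y = \frac{5}{69}$ ($Y = \frac{5}{-4 + \left(47 + 26\right)} = \frac{5}{-4 + 73} = \frac{5}{69} \approx 0.072464$)
$\left(40795 + Y \left(p + 56\right)\right) \left(41154 - 43121\right) = \left(40795 + \frac{5 \left(-49 + 56\right)}{69}\right) \left(41154 - 43121\right) = \left(40795 + \frac{5}{69} \cdot 7\right) \left(-1967\right) = \left(40795 + \frac{35}{69}\right) \left(-1967\right) = \frac{2814890}{69} \left(-1967\right) = - \frac{5536888630}{69}$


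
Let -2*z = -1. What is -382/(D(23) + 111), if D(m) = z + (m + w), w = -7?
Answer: -764/255 ≈ -2.9961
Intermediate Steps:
z = ½ (z = -½*(-1) = ½ ≈ 0.50000)
D(m) = -13/2 + m (D(m) = ½ + (m - 7) = ½ + (-7 + m) = -13/2 + m)
-382/(D(23) + 111) = -382/((-13/2 + 23) + 111) = -382/(33/2 + 111) = -382/255/2 = -382*2/255 = -764/255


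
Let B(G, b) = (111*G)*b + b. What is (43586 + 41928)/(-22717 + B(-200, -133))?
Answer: 42757/1464875 ≈ 0.029188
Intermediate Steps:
B(G, b) = b + 111*G*b (B(G, b) = 111*G*b + b = b + 111*G*b)
(43586 + 41928)/(-22717 + B(-200, -133)) = (43586 + 41928)/(-22717 - 133*(1 + 111*(-200))) = 85514/(-22717 - 133*(1 - 22200)) = 85514/(-22717 - 133*(-22199)) = 85514/(-22717 + 2952467) = 85514/2929750 = 85514*(1/2929750) = 42757/1464875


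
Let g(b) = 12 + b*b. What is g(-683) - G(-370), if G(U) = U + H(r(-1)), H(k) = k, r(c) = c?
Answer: 466872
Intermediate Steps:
g(b) = 12 + b²
G(U) = -1 + U (G(U) = U - 1 = -1 + U)
g(-683) - G(-370) = (12 + (-683)²) - (-1 - 370) = (12 + 466489) - 1*(-371) = 466501 + 371 = 466872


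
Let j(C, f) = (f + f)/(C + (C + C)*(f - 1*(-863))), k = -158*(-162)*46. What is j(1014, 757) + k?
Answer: 1934714665549/1643187 ≈ 1.1774e+6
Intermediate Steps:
k = 1177416 (k = 25596*46 = 1177416)
j(C, f) = 2*f/(C + 2*C*(863 + f)) (j(C, f) = (2*f)/(C + (2*C)*(f + 863)) = (2*f)/(C + (2*C)*(863 + f)) = (2*f)/(C + 2*C*(863 + f)) = 2*f/(C + 2*C*(863 + f)))
j(1014, 757) + k = 2*757/(1014*(1727 + 2*757)) + 1177416 = 2*757*(1/1014)/(1727 + 1514) + 1177416 = 2*757*(1/1014)/3241 + 1177416 = 2*757*(1/1014)*(1/3241) + 1177416 = 757/1643187 + 1177416 = 1934714665549/1643187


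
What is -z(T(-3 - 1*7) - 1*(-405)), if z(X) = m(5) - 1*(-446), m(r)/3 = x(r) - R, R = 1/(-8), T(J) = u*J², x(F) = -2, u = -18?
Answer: -3523/8 ≈ -440.38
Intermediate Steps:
T(J) = -18*J²
R = -⅛ ≈ -0.12500
m(r) = -45/8 (m(r) = 3*(-2 - 1*(-⅛)) = 3*(-2 + ⅛) = 3*(-15/8) = -45/8)
z(X) = 3523/8 (z(X) = -45/8 - 1*(-446) = -45/8 + 446 = 3523/8)
-z(T(-3 - 1*7) - 1*(-405)) = -1*3523/8 = -3523/8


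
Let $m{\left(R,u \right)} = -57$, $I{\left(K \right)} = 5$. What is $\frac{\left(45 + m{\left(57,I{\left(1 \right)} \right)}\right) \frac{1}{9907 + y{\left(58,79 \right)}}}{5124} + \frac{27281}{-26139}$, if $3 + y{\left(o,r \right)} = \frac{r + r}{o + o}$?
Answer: $- \frac{6692472686419}{6412320073383} \approx -1.0437$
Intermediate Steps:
$y{\left(o,r \right)} = -3 + \frac{r}{o}$ ($y{\left(o,r \right)} = -3 + \frac{r + r}{o + o} = -3 + \frac{2 r}{2 o} = -3 + 2 r \frac{1}{2 o} = -3 + \frac{r}{o}$)
$\frac{\left(45 + m{\left(57,I{\left(1 \right)} \right)}\right) \frac{1}{9907 + y{\left(58,79 \right)}}}{5124} + \frac{27281}{-26139} = \frac{\left(45 - 57\right) \frac{1}{9907 - \left(3 - \frac{79}{58}\right)}}{5124} + \frac{27281}{-26139} = - \frac{12}{9907 + \left(-3 + 79 \cdot \frac{1}{58}\right)} \frac{1}{5124} + 27281 \left(- \frac{1}{26139}\right) = - \frac{12}{9907 + \left(-3 + \frac{79}{58}\right)} \frac{1}{5124} - \frac{27281}{26139} = - \frac{12}{9907 - \frac{95}{58}} \cdot \frac{1}{5124} - \frac{27281}{26139} = - \frac{12}{\frac{574511}{58}} \cdot \frac{1}{5124} - \frac{27281}{26139} = \left(-12\right) \frac{58}{574511} \cdot \frac{1}{5124} - \frac{27281}{26139} = \left(- \frac{696}{574511}\right) \frac{1}{5124} - \frac{27281}{26139} = - \frac{58}{245316197} - \frac{27281}{26139} = - \frac{6692472686419}{6412320073383}$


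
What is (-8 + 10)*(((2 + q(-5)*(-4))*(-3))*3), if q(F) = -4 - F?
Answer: 36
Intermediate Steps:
(-8 + 10)*(((2 + q(-5)*(-4))*(-3))*3) = (-8 + 10)*(((2 + (-4 - 1*(-5))*(-4))*(-3))*3) = 2*(((2 + (-4 + 5)*(-4))*(-3))*3) = 2*(((2 + 1*(-4))*(-3))*3) = 2*(((2 - 4)*(-3))*3) = 2*(-2*(-3)*3) = 2*(6*3) = 2*18 = 36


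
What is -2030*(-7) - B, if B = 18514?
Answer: -4304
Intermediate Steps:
-2030*(-7) - B = -2030*(-7) - 1*18514 = 14210 - 18514 = -4304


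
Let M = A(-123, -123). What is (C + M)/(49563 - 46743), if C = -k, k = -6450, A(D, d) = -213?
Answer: 2079/940 ≈ 2.2117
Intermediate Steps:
M = -213
C = 6450 (C = -1*(-6450) = 6450)
(C + M)/(49563 - 46743) = (6450 - 213)/(49563 - 46743) = 6237/2820 = 6237*(1/2820) = 2079/940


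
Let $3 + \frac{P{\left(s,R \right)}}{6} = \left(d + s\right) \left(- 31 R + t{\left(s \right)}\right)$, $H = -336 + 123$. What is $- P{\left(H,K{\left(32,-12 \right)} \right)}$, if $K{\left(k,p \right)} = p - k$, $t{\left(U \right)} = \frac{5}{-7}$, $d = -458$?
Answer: $\frac{38420244}{7} \approx 5.4886 \cdot 10^{6}$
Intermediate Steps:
$H = -213$
$t{\left(U \right)} = - \frac{5}{7}$ ($t{\left(U \right)} = 5 \left(- \frac{1}{7}\right) = - \frac{5}{7}$)
$P{\left(s,R \right)} = -18 + 6 \left(-458 + s\right) \left(- \frac{5}{7} - 31 R\right)$ ($P{\left(s,R \right)} = -18 + 6 \left(-458 + s\right) \left(- 31 R - \frac{5}{7}\right) = -18 + 6 \left(-458 + s\right) \left(- \frac{5}{7} - 31 R\right)$)
$- P{\left(H,K{\left(32,-12 \right)} \right)} = - (\frac{13614}{7} + 85188 \left(-12 - 32\right) - - \frac{6390}{7} - 186 \left(-12 - 32\right) \left(-213\right)) = - (\frac{13614}{7} + 85188 \left(-12 - 32\right) + \frac{6390}{7} - 186 \left(-12 - 32\right) \left(-213\right)) = - (\frac{13614}{7} + 85188 \left(-44\right) + \frac{6390}{7} - \left(-8184\right) \left(-213\right)) = - (\frac{13614}{7} - 3748272 + \frac{6390}{7} - 1743192) = \left(-1\right) \left(- \frac{38420244}{7}\right) = \frac{38420244}{7}$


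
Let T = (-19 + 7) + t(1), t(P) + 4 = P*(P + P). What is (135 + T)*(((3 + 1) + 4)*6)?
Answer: 5808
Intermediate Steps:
t(P) = -4 + 2*P² (t(P) = -4 + P*(P + P) = -4 + P*(2*P) = -4 + 2*P²)
T = -14 (T = (-19 + 7) + (-4 + 2*1²) = -12 + (-4 + 2*1) = -12 + (-4 + 2) = -12 - 2 = -14)
(135 + T)*(((3 + 1) + 4)*6) = (135 - 14)*(((3 + 1) + 4)*6) = 121*((4 + 4)*6) = 121*(8*6) = 121*48 = 5808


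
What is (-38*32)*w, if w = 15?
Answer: -18240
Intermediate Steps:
(-38*32)*w = -38*32*15 = -1216*15 = -18240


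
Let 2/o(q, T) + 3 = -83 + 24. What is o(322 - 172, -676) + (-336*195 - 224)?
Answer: -2038065/31 ≈ -65744.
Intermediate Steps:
o(q, T) = -1/31 (o(q, T) = 2/(-3 + (-83 + 24)) = 2/(-3 - 59) = 2/(-62) = 2*(-1/62) = -1/31)
o(322 - 172, -676) + (-336*195 - 224) = -1/31 + (-336*195 - 224) = -1/31 + (-65520 - 224) = -1/31 - 65744 = -2038065/31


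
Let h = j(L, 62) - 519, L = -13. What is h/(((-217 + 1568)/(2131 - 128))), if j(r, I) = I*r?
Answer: -2653975/1351 ≈ -1964.5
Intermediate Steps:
h = -1325 (h = 62*(-13) - 519 = -806 - 519 = -1325)
h/(((-217 + 1568)/(2131 - 128))) = -1325*(2131 - 128)/(-217 + 1568) = -1325/(1351/2003) = -1325/(1351*(1/2003)) = -1325/1351/2003 = -1325*2003/1351 = -2653975/1351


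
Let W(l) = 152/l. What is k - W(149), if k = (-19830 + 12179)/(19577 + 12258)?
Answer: -5978919/4743415 ≈ -1.2605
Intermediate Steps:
k = -7651/31835 ≈ -0.24033
k - W(149) = -7651/31835 - 152/149 = -5978919/4743415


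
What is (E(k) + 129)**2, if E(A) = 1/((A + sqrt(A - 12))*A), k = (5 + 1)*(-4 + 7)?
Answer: 90875872567/5460696 - 41023*sqrt(6)/910116 ≈ 16642.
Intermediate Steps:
k = 18 (k = 6*3 = 18)
E(A) = 1/(A*(A + sqrt(-12 + A))) (E(A) = 1/((A + sqrt(-12 + A))*A) = 1/(A*(A + sqrt(-12 + A))))
(E(k) + 129)**2 = (1/(18*(18 + sqrt(-12 + 18))) + 129)**2 = (1/(18*(18 + sqrt(6))) + 129)**2 = (129 + 1/(18*(18 + sqrt(6))))**2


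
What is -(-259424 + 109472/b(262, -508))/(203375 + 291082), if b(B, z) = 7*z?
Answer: 230655304/439572273 ≈ 0.52473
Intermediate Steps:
-(-259424 + 109472/b(262, -508))/(203375 + 291082) = -(-259424 + 109472/((7*(-508))))/(203375 + 291082) = -(-259424 + 109472/(-3556))/494457 = -(-259424 + 109472*(-1/3556))/494457 = -(-259424 - 27368/889)/494457 = -(-230655304)/(889*494457) = -1*(-230655304/439572273) = 230655304/439572273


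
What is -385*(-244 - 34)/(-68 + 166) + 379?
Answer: 10298/7 ≈ 1471.1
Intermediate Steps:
-385*(-244 - 34)/(-68 + 166) + 379 = -(-107030)/98 + 379 = -385*(-139/49) + 379 = 7645/7 + 379 = 10298/7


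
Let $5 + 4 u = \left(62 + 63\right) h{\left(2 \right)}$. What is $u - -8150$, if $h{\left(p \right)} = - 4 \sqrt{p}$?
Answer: $\frac{32595}{4} - 125 \sqrt{2} \approx 7972.0$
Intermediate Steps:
$u = - \frac{5}{4} - 125 \sqrt{2}$ ($u = - \frac{5}{4} + \frac{\left(62 + 63\right) \left(- 4 \sqrt{2}\right)}{4} = - \frac{5}{4} + \frac{125 \left(- 4 \sqrt{2}\right)}{4} = - \frac{5}{4} + \frac{\left(-500\right) \sqrt{2}}{4} = - \frac{5}{4} - 125 \sqrt{2} \approx -178.03$)
$u - -8150 = \left(- \frac{5}{4} - 125 \sqrt{2}\right) - -8150 = \left(- \frac{5}{4} - 125 \sqrt{2}\right) + 8150 = \frac{32595}{4} - 125 \sqrt{2}$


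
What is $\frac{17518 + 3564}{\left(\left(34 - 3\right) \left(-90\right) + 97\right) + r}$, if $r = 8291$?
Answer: $\frac{10541}{2799} \approx 3.766$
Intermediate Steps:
$\frac{17518 + 3564}{\left(\left(34 - 3\right) \left(-90\right) + 97\right) + r} = \frac{17518 + 3564}{\left(\left(34 - 3\right) \left(-90\right) + 97\right) + 8291} = \frac{21082}{\left(\left(34 - 3\right) \left(-90\right) + 97\right) + 8291} = \frac{21082}{\left(31 \left(-90\right) + 97\right) + 8291} = \frac{21082}{\left(-2790 + 97\right) + 8291} = \frac{21082}{-2693 + 8291} = \frac{21082}{5598} = 21082 \cdot \frac{1}{5598} = \frac{10541}{2799}$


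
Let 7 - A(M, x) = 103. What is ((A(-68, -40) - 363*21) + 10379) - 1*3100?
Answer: -440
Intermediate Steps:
A(M, x) = -96 (A(M, x) = 7 - 1*103 = 7 - 103 = -96)
((A(-68, -40) - 363*21) + 10379) - 1*3100 = ((-96 - 363*21) + 10379) - 1*3100 = ((-96 - 7623) + 10379) - 3100 = (-7719 + 10379) - 3100 = 2660 - 3100 = -440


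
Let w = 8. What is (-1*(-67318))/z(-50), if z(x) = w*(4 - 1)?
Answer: 33659/12 ≈ 2804.9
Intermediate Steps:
z(x) = 24 (z(x) = 8*(4 - 1) = 8*3 = 24)
(-1*(-67318))/z(-50) = -1*(-67318)/24 = 67318*(1/24) = 33659/12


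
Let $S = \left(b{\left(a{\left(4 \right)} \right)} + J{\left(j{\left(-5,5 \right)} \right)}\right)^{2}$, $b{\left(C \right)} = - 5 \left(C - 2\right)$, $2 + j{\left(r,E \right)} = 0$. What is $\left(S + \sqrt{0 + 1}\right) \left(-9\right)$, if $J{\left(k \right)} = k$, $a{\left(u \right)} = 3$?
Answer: $-450$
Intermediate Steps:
$j{\left(r,E \right)} = -2$ ($j{\left(r,E \right)} = -2 + 0 = -2$)
$b{\left(C \right)} = 10 - 5 C$ ($b{\left(C \right)} = - 5 \left(-2 + C\right) = 10 - 5 C$)
$S = 49$ ($S = \left(\left(10 - 15\right) - 2\right)^{2} = \left(-5 - 2\right)^{2} = \left(-7\right)^{2} = 49$)
$\left(S + \sqrt{0 + 1}\right) \left(-9\right) = \left(49 + \sqrt{0 + 1}\right) \left(-9\right) = \left(49 + \sqrt{1}\right) \left(-9\right) = \left(49 + 1\right) \left(-9\right) = 50 \left(-9\right) = -450$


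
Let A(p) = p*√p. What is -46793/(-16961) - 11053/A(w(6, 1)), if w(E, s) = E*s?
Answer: 46793/16961 - 11053*√6/36 ≈ -749.30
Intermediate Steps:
A(p) = p^(3/2)
-46793/(-16961) - 11053/A(w(6, 1)) = -46793/(-16961) - 11053*√6/36 = -46793*(-1/16961) - 11053*√6/36 = 46793/16961 - 11053*√6/36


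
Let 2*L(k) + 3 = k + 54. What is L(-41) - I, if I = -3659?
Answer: 3664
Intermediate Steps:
L(k) = 51/2 + k/2 (L(k) = -3/2 + (k + 54)/2 = -3/2 + (54 + k)/2 = -3/2 + (27 + k/2) = 51/2 + k/2)
L(-41) - I = (51/2 + (1/2)*(-41)) - 1*(-3659) = (51/2 - 41/2) + 3659 = 5 + 3659 = 3664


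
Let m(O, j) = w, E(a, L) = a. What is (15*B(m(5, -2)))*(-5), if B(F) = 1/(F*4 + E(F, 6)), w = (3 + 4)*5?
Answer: -3/7 ≈ -0.42857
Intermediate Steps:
w = 35 (w = 7*5 = 35)
m(O, j) = 35
B(F) = 1/(5*F) (B(F) = 1/(F*4 + F) = 1/(4*F + F) = 1/(5*F))
(15*B(m(5, -2)))*(-5) = (15*((1/5)/35))*(-5) = (15*((1/5)*(1/35)))*(-5) = (15*(1/175))*(-5) = (3/35)*(-5) = -3/7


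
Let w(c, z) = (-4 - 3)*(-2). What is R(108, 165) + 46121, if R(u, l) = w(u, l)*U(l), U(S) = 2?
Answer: 46149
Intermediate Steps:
w(c, z) = 14 (w(c, z) = -7*(-2) = 14)
R(u, l) = 28 (R(u, l) = 14*2 = 28)
R(108, 165) + 46121 = 28 + 46121 = 46149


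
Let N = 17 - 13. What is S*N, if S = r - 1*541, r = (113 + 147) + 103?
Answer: -712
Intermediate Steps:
N = 4
r = 363 (r = 260 + 103 = 363)
S = -178 (S = 363 - 1*541 = 363 - 541 = -178)
S*N = -178*4 = -712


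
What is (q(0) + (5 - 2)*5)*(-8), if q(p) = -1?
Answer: -112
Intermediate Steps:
(q(0) + (5 - 2)*5)*(-8) = (-1 + (5 - 2)*5)*(-8) = (-1 + 3*5)*(-8) = (-1 + 15)*(-8) = 14*(-8) = -112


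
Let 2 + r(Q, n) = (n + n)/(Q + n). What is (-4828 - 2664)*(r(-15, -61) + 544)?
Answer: -77381122/19 ≈ -4.0727e+6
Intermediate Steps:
r(Q, n) = -2 + 2*n/(Q + n) (r(Q, n) = -2 + (n + n)/(Q + n) = -2 + (2*n)/(Q + n) = -2 + 2*n/(Q + n))
(-4828 - 2664)*(r(-15, -61) + 544) = (-4828 - 2664)*(-2*(-15)/(-15 - 61) + 544) = -7492*(-2*(-15)/(-76) + 544) = -7492*(-2*(-15)*(-1/76) + 544) = -7492*(-15/38 + 544) = -7492*20657/38 = -77381122/19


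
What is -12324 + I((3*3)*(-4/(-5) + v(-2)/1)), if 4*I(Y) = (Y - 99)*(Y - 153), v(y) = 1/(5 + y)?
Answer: -228846/25 ≈ -9153.8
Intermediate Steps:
I(Y) = (-153 + Y)*(-99 + Y)/4 (I(Y) = ((Y - 99)*(Y - 153))/4 = ((-99 + Y)*(-153 + Y))/4 = ((-153 + Y)*(-99 + Y))/4 = (-153 + Y)*(-99 + Y)/4)
-12324 + I((3*3)*(-4/(-5) + v(-2)/1)) = -12324 + (15147/4 - 63*3*3*(-4/(-5) + 1/((5 - 2)*1)) + ((3*3)*(-4/(-5) + 1/((5 - 2)*1)))**2/4) = -12324 + (15147/4 - 567*(-4*(-1/5) + 1/3) + (9*(-4*(-1/5) + 1/3))**2/4) = -12324 + (15147/4 - 567*(4/5 + (1/3)*1) + (9*(4/5 + (1/3)*1))**2/4) = -12324 + (15147/4 - 567*(4/5 + 1/3) + (9*(4/5 + 1/3))**2/4) = -12324 + (15147/4 - 567*17/15 + (9*(17/15))**2/4) = -12324 + (15147/4 - 63*51/5 + (51/5)**2/4) = -12324 + (15147/4 - 3213/5 + (1/4)*(2601/25)) = -12324 + (15147/4 - 3213/5 + 2601/100) = -12324 + 79254/25 = -228846/25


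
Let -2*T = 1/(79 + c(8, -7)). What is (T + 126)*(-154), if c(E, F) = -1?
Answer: -1513435/78 ≈ -19403.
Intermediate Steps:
T = -1/156 (T = -1/(2*(79 - 1)) = -½/78 = -½*1/78 = -1/156 ≈ -0.0064103)
(T + 126)*(-154) = (-1/156 + 126)*(-154) = (19655/156)*(-154) = -1513435/78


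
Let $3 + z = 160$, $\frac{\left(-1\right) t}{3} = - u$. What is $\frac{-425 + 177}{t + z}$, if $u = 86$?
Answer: $- \frac{248}{415} \approx -0.59759$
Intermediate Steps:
$t = 258$ ($t = - 3 \left(\left(-1\right) 86\right) = \left(-3\right) \left(-86\right) = 258$)
$z = 157$ ($z = -3 + 160 = 157$)
$\frac{-425 + 177}{t + z} = \frac{-425 + 177}{258 + 157} = \frac{1}{415} \left(-248\right) = - \frac{248}{415}$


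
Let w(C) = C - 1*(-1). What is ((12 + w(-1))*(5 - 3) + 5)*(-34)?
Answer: -986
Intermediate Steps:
w(C) = 1 + C (w(C) = C + 1 = 1 + C)
((12 + w(-1))*(5 - 3) + 5)*(-34) = ((12 + (1 - 1))*(5 - 3) + 5)*(-34) = ((12 + 0)*2 + 5)*(-34) = (12*2 + 5)*(-34) = (24 + 5)*(-34) = 29*(-34) = -986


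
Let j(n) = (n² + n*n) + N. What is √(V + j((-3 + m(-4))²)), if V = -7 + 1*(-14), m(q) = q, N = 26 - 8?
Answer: √4799 ≈ 69.275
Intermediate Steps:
N = 18
j(n) = 18 + 2*n² (j(n) = (n² + n*n) + 18 = (n² + n²) + 18 = 2*n² + 18 = 18 + 2*n²)
V = -21 (V = -7 - 14 = -21)
√(V + j((-3 + m(-4))²)) = √(-21 + (18 + 2*((-3 - 4)²)²)) = √(-21 + (18 + 2*((-7)²)²)) = √(-21 + (18 + 2*49²)) = √(-21 + (18 + 2*2401)) = √(-21 + (18 + 4802)) = √(-21 + 4820) = √4799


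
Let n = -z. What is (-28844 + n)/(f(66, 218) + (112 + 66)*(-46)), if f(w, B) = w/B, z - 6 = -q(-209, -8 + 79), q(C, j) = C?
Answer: 3167431/892459 ≈ 3.5491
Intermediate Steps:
z = 215 (z = 6 - 1*(-209) = 6 + 209 = 215)
n = -215 (n = -1*215 = -215)
(-28844 + n)/(f(66, 218) + (112 + 66)*(-46)) = (-28844 - 215)/(66/218 + (112 + 66)*(-46)) = -29059/(66*(1/218) + 178*(-46)) = -29059/(33/109 - 8188) = -29059/(-892459/109) = -29059*(-109/892459) = 3167431/892459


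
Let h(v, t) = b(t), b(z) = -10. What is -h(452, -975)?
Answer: 10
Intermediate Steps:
h(v, t) = -10
-h(452, -975) = -1*(-10) = 10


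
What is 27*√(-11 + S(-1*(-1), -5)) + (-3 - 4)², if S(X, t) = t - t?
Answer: 49 + 27*I*√11 ≈ 49.0 + 89.549*I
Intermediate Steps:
S(X, t) = 0
27*√(-11 + S(-1*(-1), -5)) + (-3 - 4)² = 27*√(-11 + 0) + (-3 - 4)² = 27*√(-11) + (-7)² = 27*(I*√11) + 49 = 27*I*√11 + 49 = 49 + 27*I*√11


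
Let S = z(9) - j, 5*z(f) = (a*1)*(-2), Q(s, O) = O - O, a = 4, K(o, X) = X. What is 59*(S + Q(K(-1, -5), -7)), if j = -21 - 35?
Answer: 16048/5 ≈ 3209.6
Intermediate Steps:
Q(s, O) = 0
z(f) = -8/5 (z(f) = ((4*1)*(-2))/5 = (4*(-2))/5 = (⅕)*(-8) = -8/5)
j = -56
S = 272/5 (S = -8/5 - 1*(-56) = -8/5 + 56 = 272/5 ≈ 54.400)
59*(S + Q(K(-1, -5), -7)) = 59*(272/5 + 0) = 59*(272/5) = 16048/5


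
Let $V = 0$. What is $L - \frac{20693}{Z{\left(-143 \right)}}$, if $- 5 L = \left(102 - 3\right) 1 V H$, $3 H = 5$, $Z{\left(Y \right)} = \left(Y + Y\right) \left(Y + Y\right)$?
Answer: $- \frac{20693}{81796} \approx -0.25298$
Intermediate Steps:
$Z{\left(Y \right)} = 4 Y^{2}$ ($Z{\left(Y \right)} = 2 Y 2 Y = 4 Y^{2}$)
$H = \frac{5}{3}$ ($H = \frac{1}{3} \cdot 5 = \frac{5}{3} \approx 1.6667$)
$L = 0$ ($L = - \frac{\left(102 - 3\right) 1 \cdot 0 \cdot \frac{5}{3}}{5} = - \frac{99 \cdot 0 \cdot \frac{5}{3}}{5} = - \frac{99 \cdot 0}{5} = \left(- \frac{1}{5}\right) 0 = 0$)
$L - \frac{20693}{Z{\left(-143 \right)}} = 0 - \frac{20693}{4 \left(-143\right)^{2}} = 0 - \frac{20693}{4 \cdot 20449} = 0 - \frac{20693}{81796} = - \frac{20693}{81796}$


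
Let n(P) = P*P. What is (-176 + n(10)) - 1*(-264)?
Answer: 188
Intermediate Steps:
n(P) = P**2
(-176 + n(10)) - 1*(-264) = (-176 + 10**2) - 1*(-264) = (-176 + 100) + 264 = -76 + 264 = 188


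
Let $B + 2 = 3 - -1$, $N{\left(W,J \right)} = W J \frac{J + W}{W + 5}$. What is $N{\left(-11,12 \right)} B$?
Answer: $44$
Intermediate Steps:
$N{\left(W,J \right)} = \frac{J W \left(J + W\right)}{5 + W}$ ($N{\left(W,J \right)} = J W \frac{J + W}{5 + W} = \frac{J W \left(J + W\right)}{5 + W}$)
$B = 2$ ($B = -2 + \left(3 - -1\right) = -2 + \left(3 + 1\right) = -2 + 4 = 2$)
$N{\left(-11,12 \right)} B = 12 \left(-11\right) \frac{1}{5 - 11} \left(12 - 11\right) 2 = 12 \left(-11\right) \frac{1}{-6} \cdot 1 \cdot 2 = 12 \left(-11\right) \left(- \frac{1}{6}\right) 1 \cdot 2 = 22 \cdot 2 = 44$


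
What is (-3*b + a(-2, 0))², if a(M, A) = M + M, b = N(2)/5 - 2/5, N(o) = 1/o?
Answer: 961/100 ≈ 9.6100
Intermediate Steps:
N(o) = 1/o
b = -3/10 (b = 1/(2*5) - 2/5 = (½)*(⅕) - 2*⅕ = ⅒ - ⅖ = -3/10 ≈ -0.30000)
a(M, A) = 2*M
(-3*b + a(-2, 0))² = (-3*(-3/10) + 2*(-2))² = (9/10 - 4)² = (-31/10)² = 961/100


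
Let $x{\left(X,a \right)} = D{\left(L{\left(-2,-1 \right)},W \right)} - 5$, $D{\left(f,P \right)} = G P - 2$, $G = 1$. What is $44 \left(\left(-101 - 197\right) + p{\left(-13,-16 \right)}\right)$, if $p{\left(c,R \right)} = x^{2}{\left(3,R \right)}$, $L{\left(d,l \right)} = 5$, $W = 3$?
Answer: $-12408$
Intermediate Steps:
$D{\left(f,P \right)} = -2 + P$ ($D{\left(f,P \right)} = 1 P - 2 = P - 2 = -2 + P$)
$x{\left(X,a \right)} = -4$ ($x{\left(X,a \right)} = \left(-2 + 3\right) - 5 = 1 - 5 = -4$)
$p{\left(c,R \right)} = 16$ ($p{\left(c,R \right)} = \left(-4\right)^{2} = 16$)
$44 \left(\left(-101 - 197\right) + p{\left(-13,-16 \right)}\right) = 44 \left(\left(-101 - 197\right) + 16\right) = 44 \left(-298 + 16\right) = 44 \left(-282\right) = -12408$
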